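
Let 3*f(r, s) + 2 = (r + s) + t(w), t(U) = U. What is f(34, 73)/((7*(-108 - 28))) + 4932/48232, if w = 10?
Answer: 1067389/17218824 ≈ 0.061990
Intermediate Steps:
f(r, s) = 8/3 + r/3 + s/3 (f(r, s) = -2/3 + ((r + s) + 10)/3 = -2/3 + (10 + r + s)/3 = -2/3 + (10/3 + r/3 + s/3) = 8/3 + r/3 + s/3)
f(34, 73)/((7*(-108 - 28))) + 4932/48232 = (8/3 + (1/3)*34 + (1/3)*73)/((7*(-108 - 28))) + 4932/48232 = (8/3 + 34/3 + 73/3)/((7*(-136))) + 4932*(1/48232) = (115/3)/(-952) + 1233/12058 = (115/3)*(-1/952) + 1233/12058 = -115/2856 + 1233/12058 = 1067389/17218824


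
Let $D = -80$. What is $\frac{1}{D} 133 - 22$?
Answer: $- \frac{1893}{80} \approx -23.663$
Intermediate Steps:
$\frac{1}{D} 133 - 22 = \frac{1}{-80} \cdot 133 - 22 = \left(- \frac{1}{80}\right) 133 - 22 = - \frac{133}{80} - 22 = - \frac{1893}{80}$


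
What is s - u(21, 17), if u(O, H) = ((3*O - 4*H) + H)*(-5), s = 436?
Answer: 496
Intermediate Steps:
u(O, H) = -15*O + 15*H (u(O, H) = ((-4*H + 3*O) + H)*(-5) = (-3*H + 3*O)*(-5) = -15*O + 15*H)
s - u(21, 17) = 436 - (-15*21 + 15*17) = 436 - (-315 + 255) = 436 - 1*(-60) = 436 + 60 = 496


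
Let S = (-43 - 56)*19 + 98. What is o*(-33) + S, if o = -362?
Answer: 10163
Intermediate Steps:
S = -1783 (S = -99*19 + 98 = -1881 + 98 = -1783)
o*(-33) + S = -362*(-33) - 1783 = 11946 - 1783 = 10163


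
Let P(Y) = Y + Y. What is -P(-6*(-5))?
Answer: -60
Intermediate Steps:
P(Y) = 2*Y
-P(-6*(-5)) = -2*(-6*(-5)) = -2*30 = -1*60 = -60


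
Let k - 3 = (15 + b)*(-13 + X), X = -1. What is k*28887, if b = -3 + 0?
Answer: -4766355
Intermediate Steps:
b = -3
k = -165 (k = 3 + (15 - 3)*(-13 - 1) = 3 + 12*(-14) = 3 - 168 = -165)
k*28887 = -165*28887 = -4766355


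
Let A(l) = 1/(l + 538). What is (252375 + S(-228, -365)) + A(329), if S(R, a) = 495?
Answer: 219238291/867 ≈ 2.5287e+5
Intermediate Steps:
A(l) = 1/(538 + l)
(252375 + S(-228, -365)) + A(329) = (252375 + 495) + 1/(538 + 329) = 252870 + 1/867 = 219238291/867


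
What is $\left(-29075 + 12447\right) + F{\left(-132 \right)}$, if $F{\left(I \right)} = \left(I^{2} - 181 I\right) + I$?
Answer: $24556$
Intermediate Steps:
$F{\left(I \right)} = I^{2} - 180 I$
$\left(-29075 + 12447\right) + F{\left(-132 \right)} = \left(-29075 + 12447\right) - 132 \left(-180 - 132\right) = -16628 - -41184 = -16628 + 41184 = 24556$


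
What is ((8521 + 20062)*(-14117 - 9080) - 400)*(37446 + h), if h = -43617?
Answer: 4091621388921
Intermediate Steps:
((8521 + 20062)*(-14117 - 9080) - 400)*(37446 + h) = ((8521 + 20062)*(-14117 - 9080) - 400)*(37446 - 43617) = (28583*(-23197) - 400)*(-6171) = (-663039851 - 400)*(-6171) = -663040251*(-6171) = 4091621388921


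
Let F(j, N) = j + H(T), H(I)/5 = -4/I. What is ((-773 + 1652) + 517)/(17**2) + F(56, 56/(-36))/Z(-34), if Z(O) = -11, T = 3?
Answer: 3296/9537 ≈ 0.34560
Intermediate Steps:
H(I) = -20/I (H(I) = 5*(-4/I) = -20/I)
F(j, N) = -20/3 + j (F(j, N) = j - 20/3 = -20/3 + j)
((-773 + 1652) + 517)/(17**2) + F(56, 56/(-36))/Z(-34) = ((-773 + 1652) + 517)/(17**2) + (-20/3 + 56)/(-11) = (879 + 517)/289 + (148/3)*(-1/11) = 1396*(1/289) - 148/33 = 1396/289 - 148/33 = 3296/9537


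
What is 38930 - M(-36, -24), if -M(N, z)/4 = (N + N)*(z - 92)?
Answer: 72338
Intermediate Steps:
M(N, z) = -8*N*(-92 + z) (M(N, z) = -4*(N + N)*(z - 92) = -4*2*N*(-92 + z) = -8*N*(-92 + z))
38930 - M(-36, -24) = 38930 - 8*(-36)*(92 - 1*(-24)) = 38930 - 8*(-36)*(92 + 24) = 38930 - 8*(-36)*116 = 38930 - 1*(-33408) = 38930 + 33408 = 72338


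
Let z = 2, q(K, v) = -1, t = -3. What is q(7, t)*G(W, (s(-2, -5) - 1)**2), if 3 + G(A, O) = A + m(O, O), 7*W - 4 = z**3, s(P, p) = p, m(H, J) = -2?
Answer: 23/7 ≈ 3.2857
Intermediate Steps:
W = 12/7 (W = 4/7 + (1/7)*2**3 = 4/7 + (1/7)*8 = 4/7 + 8/7 = 12/7 ≈ 1.7143)
G(A, O) = -5 + A (G(A, O) = -3 + (A - 2) = -3 + (-2 + A) = -5 + A)
q(7, t)*G(W, (s(-2, -5) - 1)**2) = -(-5 + 12/7) = -1*(-23/7) = 23/7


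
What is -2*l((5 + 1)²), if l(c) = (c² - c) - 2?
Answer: -2516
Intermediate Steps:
l(c) = -2 + c² - c
-2*l((5 + 1)²) = -2*(-2 + ((5 + 1)²)² - (5 + 1)²) = -2*(-2 + (6²)² - 1*6²) = -2*(-2 + 36² - 1*36) = -2*(-2 + 1296 - 36) = -2*1258 = -2516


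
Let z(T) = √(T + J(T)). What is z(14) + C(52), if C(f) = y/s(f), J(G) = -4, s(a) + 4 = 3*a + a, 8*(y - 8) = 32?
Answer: 1/17 + √10 ≈ 3.2211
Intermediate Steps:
y = 12 (y = 8 + (⅛)*32 = 8 + 4 = 12)
s(a) = -4 + 4*a (s(a) = -4 + (3*a + a) = -4 + 4*a)
z(T) = √(-4 + T) (z(T) = √(T - 4) = √(-4 + T))
C(f) = 12/(-4 + 4*f)
z(14) + C(52) = √(-4 + 14) + 3/(-1 + 52) = √10 + 3/51 = √10 + 3*(1/51) = √10 + 1/17 = 1/17 + √10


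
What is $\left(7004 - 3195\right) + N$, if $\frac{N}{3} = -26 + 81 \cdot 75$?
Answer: $21956$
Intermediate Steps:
$N = 18147$ ($N = 3 \left(-26 + 81 \cdot 75\right) = 3 \left(-26 + 6075\right) = 3 \cdot 6049 = 18147$)
$\left(7004 - 3195\right) + N = \left(7004 - 3195\right) + 18147 = 3809 + 18147 = 21956$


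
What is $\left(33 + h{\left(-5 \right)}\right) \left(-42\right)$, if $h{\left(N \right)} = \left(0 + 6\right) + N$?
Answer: $-1428$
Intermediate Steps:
$h{\left(N \right)} = 6 + N$
$\left(33 + h{\left(-5 \right)}\right) \left(-42\right) = \left(33 + \left(6 - 5\right)\right) \left(-42\right) = \left(33 + 1\right) \left(-42\right) = 34 \left(-42\right) = -1428$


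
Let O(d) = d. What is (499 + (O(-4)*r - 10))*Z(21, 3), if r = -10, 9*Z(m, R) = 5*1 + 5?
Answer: 5290/9 ≈ 587.78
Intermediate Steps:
Z(m, R) = 10/9 (Z(m, R) = (5*1 + 5)/9 = (5 + 5)/9 = (⅑)*10 = 10/9)
(499 + (O(-4)*r - 10))*Z(21, 3) = (499 + (-4*(-10) - 10))*(10/9) = (499 + (40 - 10))*(10/9) = (499 + 30)*(10/9) = 529*(10/9) = 5290/9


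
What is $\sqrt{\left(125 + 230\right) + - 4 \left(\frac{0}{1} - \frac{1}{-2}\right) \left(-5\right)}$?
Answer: $\sqrt{365} \approx 19.105$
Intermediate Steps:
$\sqrt{\left(125 + 230\right) + - 4 \left(\frac{0}{1} - \frac{1}{-2}\right) \left(-5\right)} = \sqrt{355 + - 4 \left(0 \cdot 1 - - \frac{1}{2}\right) \left(-5\right)} = \sqrt{355 + - 4 \left(0 + \frac{1}{2}\right) \left(-5\right)} = \sqrt{355 + \left(-4\right) \frac{1}{2} \left(-5\right)} = \sqrt{355 - -10} = \sqrt{355 + 10} = \sqrt{365}$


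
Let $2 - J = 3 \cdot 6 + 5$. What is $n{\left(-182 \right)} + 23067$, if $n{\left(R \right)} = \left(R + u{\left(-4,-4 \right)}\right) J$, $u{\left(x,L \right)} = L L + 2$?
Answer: $26511$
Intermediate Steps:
$u{\left(x,L \right)} = 2 + L^{2}$ ($u{\left(x,L \right)} = L^{2} + 2 = 2 + L^{2}$)
$J = -21$ ($J = 2 - \left(3 \cdot 6 + 5\right) = 2 - \left(18 + 5\right) = 2 - 23 = -21$)
$n{\left(R \right)} = -378 - 21 R$ ($n{\left(R \right)} = \left(R + \left(2 + \left(-4\right)^{2}\right)\right) \left(-21\right) = \left(R + \left(2 + 16\right)\right) \left(-21\right) = \left(R + 18\right) \left(-21\right) = \left(18 + R\right) \left(-21\right) = -378 - 21 R$)
$n{\left(-182 \right)} + 23067 = \left(-378 - -3822\right) + 23067 = \left(-378 + 3822\right) + 23067 = 3444 + 23067 = 26511$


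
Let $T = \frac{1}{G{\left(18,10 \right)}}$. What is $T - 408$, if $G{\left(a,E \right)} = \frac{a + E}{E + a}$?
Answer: $-407$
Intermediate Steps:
$G{\left(a,E \right)} = 1$ ($G{\left(a,E \right)} = \frac{E + a}{E + a} = 1$)
$T = 1$ ($T = 1^{-1} = 1$)
$T - 408 = 1 - 408 = -407$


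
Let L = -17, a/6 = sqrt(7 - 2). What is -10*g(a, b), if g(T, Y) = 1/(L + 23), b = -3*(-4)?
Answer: -5/3 ≈ -1.6667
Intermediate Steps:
a = 6*sqrt(5) (a = 6*sqrt(7 - 2) = 6*sqrt(5) ≈ 13.416)
b = 12
g(T, Y) = 1/6 (g(T, Y) = 1/(-17 + 23) = 1/6)
-10*g(a, b) = -10*1/6 = -5/3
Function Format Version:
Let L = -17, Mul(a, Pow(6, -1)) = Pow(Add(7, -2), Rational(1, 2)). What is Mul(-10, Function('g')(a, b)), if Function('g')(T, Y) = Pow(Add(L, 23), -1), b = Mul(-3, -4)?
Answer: Rational(-5, 3) ≈ -1.6667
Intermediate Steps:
a = Mul(6, Pow(5, Rational(1, 2))) (a = Mul(6, Pow(Add(7, -2), Rational(1, 2))) = Mul(6, Pow(5, Rational(1, 2))) ≈ 13.416)
b = 12
Function('g')(T, Y) = Rational(1, 6) (Function('g')(T, Y) = Pow(Add(-17, 23), -1) = Pow(6, -1) = Rational(1, 6))
Mul(-10, Function('g')(a, b)) = Mul(-10, Rational(1, 6)) = Rational(-5, 3)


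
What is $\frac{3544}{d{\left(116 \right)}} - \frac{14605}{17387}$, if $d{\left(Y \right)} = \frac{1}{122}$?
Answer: $\frac{7517567811}{17387} \approx 4.3237 \cdot 10^{5}$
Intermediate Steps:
$d{\left(Y \right)} = \frac{1}{122}$
$\frac{3544}{d{\left(116 \right)}} - \frac{14605}{17387} = 3544 \frac{1}{\frac{1}{122}} - \frac{14605}{17387} = 3544 \cdot 122 - \frac{14605}{17387} = 432368 - \frac{14605}{17387} = \frac{7517567811}{17387}$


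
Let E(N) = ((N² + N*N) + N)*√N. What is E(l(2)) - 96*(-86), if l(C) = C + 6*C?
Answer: 8256 + 406*√14 ≈ 9775.1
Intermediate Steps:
l(C) = 7*C
E(N) = √N*(N + 2*N²) (E(N) = ((N² + N²) + N)*√N = (2*N² + N)*√N = (N + 2*N²)*√N = √N*(N + 2*N²))
E(l(2)) - 96*(-86) = (7*2)^(3/2)*(1 + 2*(7*2)) - 96*(-86) = 14^(3/2)*(1 + 2*14) + 8256 = (14*√14)*(1 + 28) + 8256 = (14*√14)*29 + 8256 = 406*√14 + 8256 = 8256 + 406*√14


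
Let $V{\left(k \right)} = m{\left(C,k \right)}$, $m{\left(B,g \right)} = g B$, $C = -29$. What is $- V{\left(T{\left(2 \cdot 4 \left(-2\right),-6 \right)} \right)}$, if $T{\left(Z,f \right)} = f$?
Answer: $-174$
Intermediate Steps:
$m{\left(B,g \right)} = B g$
$V{\left(k \right)} = - 29 k$
$- V{\left(T{\left(2 \cdot 4 \left(-2\right),-6 \right)} \right)} = - \left(-29\right) \left(-6\right) = \left(-1\right) 174 = -174$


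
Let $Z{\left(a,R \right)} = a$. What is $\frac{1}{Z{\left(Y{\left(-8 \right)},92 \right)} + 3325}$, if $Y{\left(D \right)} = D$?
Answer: $\frac{1}{3317} \approx 0.00030148$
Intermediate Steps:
$\frac{1}{Z{\left(Y{\left(-8 \right)},92 \right)} + 3325} = \frac{1}{-8 + 3325} = \frac{1}{3317}$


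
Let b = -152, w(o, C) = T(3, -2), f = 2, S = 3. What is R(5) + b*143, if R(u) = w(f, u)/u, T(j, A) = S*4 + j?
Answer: -21733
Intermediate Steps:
T(j, A) = 12 + j (T(j, A) = 3*4 + j = 12 + j)
w(o, C) = 15 (w(o, C) = 12 + 3 = 15)
R(u) = 15/u
R(5) + b*143 = 15/5 - 152*143 = 15*(⅕) - 21736 = 3 - 21736 = -21733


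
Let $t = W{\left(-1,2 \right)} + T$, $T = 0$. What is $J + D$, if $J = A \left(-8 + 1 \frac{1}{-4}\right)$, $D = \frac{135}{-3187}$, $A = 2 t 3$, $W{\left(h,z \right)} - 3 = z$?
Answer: $- \frac{1577835}{6374} \approx -247.54$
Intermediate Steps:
$W{\left(h,z \right)} = 3 + z$
$t = 5$ ($t = \left(3 + 2\right) + 0 = 5 + 0 = 5$)
$A = 30$ ($A = 2 \cdot 5 \cdot 3 = 10 \cdot 3 = 30$)
$D = - \frac{135}{3187}$ ($D = 135 \left(- \frac{1}{3187}\right) = - \frac{135}{3187} \approx -0.04236$)
$J = - \frac{495}{2}$ ($J = 30 \left(-8 + 1 \frac{1}{-4}\right) = 30 \left(-8 + 1 \left(- \frac{1}{4}\right)\right) = 30 \left(-8 - \frac{1}{4}\right) = 30 \left(- \frac{33}{4}\right) = - \frac{495}{2} \approx -247.5$)
$J + D = - \frac{495}{2} - \frac{135}{3187} = - \frac{1577835}{6374}$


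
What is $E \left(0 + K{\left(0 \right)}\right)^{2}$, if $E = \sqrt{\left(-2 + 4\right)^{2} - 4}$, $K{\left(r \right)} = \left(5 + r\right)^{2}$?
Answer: $0$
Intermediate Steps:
$E = 0$ ($E = \sqrt{2^{2} - 4} = \sqrt{4 - 4} = \sqrt{0} = 0$)
$E \left(0 + K{\left(0 \right)}\right)^{2} = 0 \left(0 + \left(5 + 0\right)^{2}\right)^{2} = 0 \left(0 + 5^{2}\right)^{2} = 0 \left(0 + 25\right)^{2} = 0 \cdot 25^{2} = 0 \cdot 625 = 0$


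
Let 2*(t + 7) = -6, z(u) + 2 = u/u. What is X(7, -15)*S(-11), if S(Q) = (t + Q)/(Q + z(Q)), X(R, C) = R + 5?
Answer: 21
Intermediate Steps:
X(R, C) = 5 + R
z(u) = -1 (z(u) = -2 + u/u = -2 + 1 = -1)
t = -10 (t = -7 + (1/2)*(-6) = -7 - 3 = -10)
S(Q) = (-10 + Q)/(-1 + Q) (S(Q) = (-10 + Q)/(Q - 1) = (-10 + Q)/(-1 + Q))
X(7, -15)*S(-11) = (5 + 7)*((-10 - 11)/(-1 - 11)) = 12*(-21/(-12)) = 12*(-1/12*(-21)) = 12*(7/4) = 21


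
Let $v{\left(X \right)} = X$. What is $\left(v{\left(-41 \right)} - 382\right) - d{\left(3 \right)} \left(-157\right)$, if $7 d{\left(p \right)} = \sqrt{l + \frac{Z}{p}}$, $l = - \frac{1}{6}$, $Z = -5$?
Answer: $-423 + \frac{157 i \sqrt{66}}{42} \approx -423.0 + 30.368 i$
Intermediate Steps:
$l = - \frac{1}{6}$ ($l = \left(-1\right) \frac{1}{6} = - \frac{1}{6} \approx -0.16667$)
$d{\left(p \right)} = \frac{\sqrt{- \frac{1}{6} - \frac{5}{p}}}{7}$
$\left(v{\left(-41 \right)} - 382\right) - d{\left(3 \right)} \left(-157\right) = \left(-41 - 382\right) - \frac{\sqrt{6} \sqrt{\frac{-30 - 3}{3}}}{42} \left(-157\right) = -423 - \frac{\sqrt{6} \sqrt{\frac{-30 - 3}{3}}}{42} \left(-157\right) = -423 - \frac{\sqrt{6} \sqrt{\frac{1}{3} \left(-33\right)}}{42} \left(-157\right) = -423 - \frac{\sqrt{6} \sqrt{-11}}{42} \left(-157\right) = -423 - \frac{\sqrt{6} i \sqrt{11}}{42} \left(-157\right) = -423 - \frac{i \sqrt{66}}{42} \left(-157\right) = -423 - - \frac{157 i \sqrt{66}}{42} = -423 + \frac{157 i \sqrt{66}}{42}$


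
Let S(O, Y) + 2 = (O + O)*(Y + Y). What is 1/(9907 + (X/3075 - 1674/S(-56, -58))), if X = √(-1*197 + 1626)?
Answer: 17563155507279000/173995918275293615819 - 576528675*√1429/173995918275293615819 ≈ 0.00010094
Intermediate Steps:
S(O, Y) = -2 + 4*O*Y (S(O, Y) = -2 + (O + O)*(Y + Y) = -2 + (2*O)*(2*Y) = -2 + 4*O*Y)
X = √1429 (X = √(-197 + 1626) = √1429 ≈ 37.802)
1/(9907 + (X/3075 - 1674/S(-56, -58))) = 1/(9907 + (√1429/3075 - 1674/(-2 + 4*(-56)*(-58)))) = 1/(9907 + (√1429*(1/3075) - 1674/(-2 + 12992))) = 1/(9907 + (√1429/3075 - 1674/12990)) = 1/(9907 + (√1429/3075 - 1674*1/12990)) = 1/(9907 + (√1429/3075 - 279/2165)) = 1/(9907 + (-279/2165 + √1429/3075)) = 1/(21448376/2165 + √1429/3075)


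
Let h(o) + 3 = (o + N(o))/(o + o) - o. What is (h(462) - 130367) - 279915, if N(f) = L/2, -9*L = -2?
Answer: -3415767893/8316 ≈ -4.1075e+5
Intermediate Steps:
L = 2/9 (L = -⅑*(-2) = 2/9 ≈ 0.22222)
N(f) = ⅑ (N(f) = (2/9)/2 = (2/9)*(½) = ⅑)
h(o) = -3 - o + (⅑ + o)/(2*o) (h(o) = -3 + ((o + ⅑)/(o + o) - o) = -3 + ((⅑ + o)/((2*o)) - o) = -3 + ((⅑ + o)*(1/(2*o)) - o) = -3 + ((⅑ + o)/(2*o) - o) = -3 + (-o + (⅑ + o)/(2*o)) = -3 - o + (⅑ + o)/(2*o))
(h(462) - 130367) - 279915 = ((-5/2 - 1*462 + (1/18)/462) - 130367) - 279915 = ((-5/2 - 462 + (1/18)*(1/462)) - 130367) - 279915 = ((-5/2 - 462 + 1/8316) - 130367) - 279915 = (-3862781/8316 - 130367) - 279915 = -1087994753/8316 - 279915 = -3415767893/8316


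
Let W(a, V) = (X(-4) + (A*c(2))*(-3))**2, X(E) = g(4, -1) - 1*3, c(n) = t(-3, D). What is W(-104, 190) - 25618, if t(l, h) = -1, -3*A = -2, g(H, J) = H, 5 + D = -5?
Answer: -25609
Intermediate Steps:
D = -10 (D = -5 - 5 = -10)
A = 2/3 (A = -1/3*(-2) = 2/3 ≈ 0.66667)
c(n) = -1
X(E) = 1 (X(E) = 4 - 1*3 = 4 - 3 = 1)
W(a, V) = 9 (W(a, V) = (1 + ((2/3)*(-1))*(-3))**2 = (1 - 2/3*(-3))**2 = (1 + 2)**2 = 3**2 = 9)
W(-104, 190) - 25618 = 9 - 25618 = -25609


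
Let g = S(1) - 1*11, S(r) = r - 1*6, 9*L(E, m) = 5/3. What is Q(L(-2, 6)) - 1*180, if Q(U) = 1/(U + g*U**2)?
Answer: -48429/265 ≈ -182.75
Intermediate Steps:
L(E, m) = 5/27 (L(E, m) = (5/3)/9 = (5*(1/3))/9 = (1/9)*(5/3) = 5/27)
S(r) = -6 + r (S(r) = r - 6 = -6 + r)
g = -16 (g = (-6 + 1) - 1*11 = -5 - 11 = -16)
Q(U) = 1/(U - 16*U**2)
Q(L(-2, 6)) - 1*180 = 1/((5/27)*(1 - 16*5/27)) - 1*180 = 27/(5*(1 - 80/27)) - 180 = 27/(5*(-53/27)) - 180 = (27/5)*(-27/53) - 180 = -729/265 - 180 = -48429/265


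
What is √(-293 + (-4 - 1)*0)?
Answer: I*√293 ≈ 17.117*I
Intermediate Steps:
√(-293 + (-4 - 1)*0) = √(-293 - 5*0) = √(-293 + 0) = √(-293) = I*√293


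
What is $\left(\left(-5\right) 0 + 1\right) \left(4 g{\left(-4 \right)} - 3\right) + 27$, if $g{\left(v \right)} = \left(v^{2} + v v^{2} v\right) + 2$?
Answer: $1120$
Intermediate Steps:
$g{\left(v \right)} = 2 + v^{2} + v^{4}$ ($g{\left(v \right)} = \left(v^{2} + v^{3} v\right) + 2 = \left(v^{2} + v^{4}\right) + 2 = 2 + v^{2} + v^{4}$)
$\left(\left(-5\right) 0 + 1\right) \left(4 g{\left(-4 \right)} - 3\right) + 27 = \left(\left(-5\right) 0 + 1\right) \left(4 \left(2 + \left(-4\right)^{2} + \left(-4\right)^{4}\right) - 3\right) + 27 = \left(0 + 1\right) \left(4 \left(2 + 16 + 256\right) - 3\right) + 27 = 1 \left(4 \cdot 274 - 3\right) + 27 = 1 \left(1096 - 3\right) + 27 = 1 \cdot 1093 + 27 = 1093 + 27 = 1120$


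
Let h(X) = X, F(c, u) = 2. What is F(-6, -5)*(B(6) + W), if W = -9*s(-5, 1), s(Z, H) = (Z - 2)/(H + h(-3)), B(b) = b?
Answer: -51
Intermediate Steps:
s(Z, H) = (-2 + Z)/(-3 + H) (s(Z, H) = (Z - 2)/(H - 3) = (-2 + Z)/(-3 + H))
W = -63/2 (W = -9*(-2 - 5)/(-3 + 1) = -9*(-7)/(-2) = -(-9)*(-7)/2 = -9*7/2 = -63/2 ≈ -31.500)
F(-6, -5)*(B(6) + W) = 2*(6 - 63/2) = 2*(-51/2) = -51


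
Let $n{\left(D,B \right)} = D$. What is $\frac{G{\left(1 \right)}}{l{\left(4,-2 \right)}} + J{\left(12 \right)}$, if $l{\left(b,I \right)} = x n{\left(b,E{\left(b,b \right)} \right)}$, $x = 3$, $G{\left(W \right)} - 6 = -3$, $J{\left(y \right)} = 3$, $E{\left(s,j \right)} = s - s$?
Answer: $\frac{13}{4} \approx 3.25$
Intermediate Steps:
$E{\left(s,j \right)} = 0$
$G{\left(W \right)} = 3$ ($G{\left(W \right)} = 6 - 3 = 3$)
$l{\left(b,I \right)} = 3 b$
$\frac{G{\left(1 \right)}}{l{\left(4,-2 \right)}} + J{\left(12 \right)} = \frac{1}{3 \cdot 4} \cdot 3 + 3 = \frac{1}{12} \cdot 3 + 3 = \frac{1}{4} + 3 = \frac{13}{4}$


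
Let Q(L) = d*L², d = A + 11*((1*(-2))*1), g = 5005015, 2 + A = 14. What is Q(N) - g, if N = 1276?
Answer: -21286775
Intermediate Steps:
A = 12 (A = -2 + 14 = 12)
d = -10 (d = 12 + 11*((1*(-2))*1) = 12 + 11*(-2*1) = 12 + 11*(-2) = 12 - 22 = -10)
Q(L) = -10*L²
Q(N) - g = -10*1276² - 1*5005015 = -10*1628176 - 5005015 = -16281760 - 5005015 = -21286775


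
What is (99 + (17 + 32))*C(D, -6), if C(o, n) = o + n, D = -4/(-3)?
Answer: -2072/3 ≈ -690.67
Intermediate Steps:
D = 4/3 (D = -4*(-⅓) = 4/3 ≈ 1.3333)
C(o, n) = n + o
(99 + (17 + 32))*C(D, -6) = (99 + (17 + 32))*(-6 + 4/3) = (99 + 49)*(-14/3) = 148*(-14/3) = -2072/3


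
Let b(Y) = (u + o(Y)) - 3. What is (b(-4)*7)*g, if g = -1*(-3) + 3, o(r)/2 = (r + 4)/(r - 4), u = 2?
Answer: -42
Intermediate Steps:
o(r) = 2*(4 + r)/(-4 + r) (o(r) = 2*((r + 4)/(r - 4)) = 2*((4 + r)/(-4 + r)) = 2*(4 + r)/(-4 + r))
b(Y) = -1 + 2*(4 + Y)/(-4 + Y) (b(Y) = (2 + 2*(4 + Y)/(-4 + Y)) - 3 = -1 + 2*(4 + Y)/(-4 + Y))
g = 6 (g = 3 + 3 = 6)
(b(-4)*7)*g = (((12 - 4)/(-4 - 4))*7)*6 = ((8/(-8))*7)*6 = (-1/8*8*7)*6 = -1*7*6 = -7*6 = -42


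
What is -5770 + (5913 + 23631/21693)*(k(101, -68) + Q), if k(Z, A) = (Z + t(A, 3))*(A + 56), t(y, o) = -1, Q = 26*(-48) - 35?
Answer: -106226671610/7231 ≈ -1.4690e+7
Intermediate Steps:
Q = -1283 (Q = -1248 - 35 = -1283)
k(Z, A) = (-1 + Z)*(56 + A) (k(Z, A) = (Z - 1)*(A + 56) = (-1 + Z)*(56 + A))
-5770 + (5913 + 23631/21693)*(k(101, -68) + Q) = -5770 + (5913 + 23631/21693)*((-56 - 1*(-68) + 56*101 - 68*101) - 1283) = -5770 + (5913 + 23631*(1/21693))*((-56 + 68 + 5656 - 6868) - 1283) = -5770 + (5913 + 7877/7231)*(-1200 - 1283) = -5770 + (42764780/7231)*(-2483) = -5770 - 106184948740/7231 = -106226671610/7231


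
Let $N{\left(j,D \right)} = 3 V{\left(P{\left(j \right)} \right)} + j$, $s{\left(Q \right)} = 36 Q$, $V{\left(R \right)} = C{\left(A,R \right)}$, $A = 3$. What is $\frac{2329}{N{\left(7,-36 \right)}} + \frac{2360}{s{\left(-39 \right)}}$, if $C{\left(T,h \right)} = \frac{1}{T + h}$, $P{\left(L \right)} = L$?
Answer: $\frac{8131720}{25623} \approx 317.36$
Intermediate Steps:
$V{\left(R \right)} = \frac{1}{3 + R}$
$N{\left(j,D \right)} = j + \frac{3}{3 + j}$ ($N{\left(j,D \right)} = \frac{3}{3 + j} + j = j + \frac{3}{3 + j}$)
$\frac{2329}{N{\left(7,-36 \right)}} + \frac{2360}{s{\left(-39 \right)}} = \frac{2329}{\frac{1}{3 + 7} \left(3 + 7 \left(3 + 7\right)\right)} + \frac{2360}{36 \left(-39\right)} = \frac{2329}{\frac{1}{10} \left(3 + 7 \cdot 10\right)} + \frac{2360}{-1404} = \frac{2329}{\frac{1}{10} \left(3 + 70\right)} + 2360 \left(- \frac{1}{1404}\right) = \frac{2329}{\frac{1}{10} \cdot 73} - \frac{590}{351} = \frac{2329}{\frac{73}{10}} - \frac{590}{351} = 2329 \cdot \frac{10}{73} - \frac{590}{351} = \frac{23290}{73} - \frac{590}{351} = \frac{8131720}{25623}$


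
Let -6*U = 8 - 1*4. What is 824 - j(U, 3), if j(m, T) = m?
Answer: 2474/3 ≈ 824.67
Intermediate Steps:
U = -2/3 (U = -(8 - 1*4)/6 = -(8 - 4)/6 = -1/6*4 = -2/3 ≈ -0.66667)
824 - j(U, 3) = 824 - 1*(-2/3) = 824 + 2/3 = 2474/3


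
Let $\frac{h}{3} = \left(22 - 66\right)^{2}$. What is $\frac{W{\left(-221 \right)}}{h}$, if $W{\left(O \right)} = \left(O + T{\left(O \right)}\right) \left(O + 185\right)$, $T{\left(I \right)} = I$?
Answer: $\frac{663}{242} \approx 2.7397$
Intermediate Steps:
$h = 5808$ ($h = 3 \left(22 - 66\right)^{2} = 3 \left(-44\right)^{2} = 3 \cdot 1936 = 5808$)
$W{\left(O \right)} = 2 O \left(185 + O\right)$ ($W{\left(O \right)} = \left(O + O\right) \left(O + 185\right) = 2 O \left(185 + O\right)$)
$\frac{W{\left(-221 \right)}}{h} = \frac{2 \left(-221\right) \left(185 - 221\right)}{5808} = 2 \left(-221\right) \left(-36\right) \frac{1}{5808} = 15912 \cdot \frac{1}{5808} = \frac{663}{242}$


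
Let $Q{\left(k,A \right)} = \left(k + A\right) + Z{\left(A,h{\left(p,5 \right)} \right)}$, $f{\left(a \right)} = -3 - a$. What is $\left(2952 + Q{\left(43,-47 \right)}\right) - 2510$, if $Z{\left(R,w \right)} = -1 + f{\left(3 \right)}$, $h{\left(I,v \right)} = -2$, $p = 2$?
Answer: $431$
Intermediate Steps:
$Z{\left(R,w \right)} = -7$ ($Z{\left(R,w \right)} = -1 - 6 = -7$)
$Q{\left(k,A \right)} = -7 + A + k$ ($Q{\left(k,A \right)} = \left(k + A\right) - 7 = \left(A + k\right) - 7 = -7 + A + k$)
$\left(2952 + Q{\left(43,-47 \right)}\right) - 2510 = \left(2952 - 11\right) - 2510 = 2941 - 2510 = 431$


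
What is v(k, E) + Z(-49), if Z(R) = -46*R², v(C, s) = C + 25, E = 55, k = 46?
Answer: -110375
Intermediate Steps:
v(C, s) = 25 + C
v(k, E) + Z(-49) = (25 + 46) - 46*(-49)² = 71 - 46*2401 = 71 - 110446 = -110375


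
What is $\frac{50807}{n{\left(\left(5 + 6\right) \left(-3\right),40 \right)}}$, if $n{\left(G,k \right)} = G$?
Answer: $- \frac{50807}{33} \approx -1539.6$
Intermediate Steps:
$\frac{50807}{n{\left(\left(5 + 6\right) \left(-3\right),40 \right)}} = \frac{50807}{\left(5 + 6\right) \left(-3\right)} = \frac{50807}{11 \left(-3\right)} = \frac{50807}{-33} = 50807 \left(- \frac{1}{33}\right) = - \frac{50807}{33}$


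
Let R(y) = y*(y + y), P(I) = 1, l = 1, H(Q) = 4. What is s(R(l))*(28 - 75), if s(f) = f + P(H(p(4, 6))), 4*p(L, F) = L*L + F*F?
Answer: -141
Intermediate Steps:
p(L, F) = F**2/4 + L**2/4 (p(L, F) = (L*L + F*F)/4 = (L**2 + F**2)/4 = (F**2 + L**2)/4 = F**2/4 + L**2/4)
R(y) = 2*y**2 (R(y) = y*(2*y) = 2*y**2)
s(f) = 1 + f (s(f) = f + 1 = 1 + f)
s(R(l))*(28 - 75) = (1 + 2*1**2)*(28 - 75) = (1 + 2*1)*(-47) = (1 + 2)*(-47) = 3*(-47) = -141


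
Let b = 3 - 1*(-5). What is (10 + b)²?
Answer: 324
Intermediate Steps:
b = 8 (b = 3 + 5 = 8)
(10 + b)² = (10 + 8)² = 18² = 324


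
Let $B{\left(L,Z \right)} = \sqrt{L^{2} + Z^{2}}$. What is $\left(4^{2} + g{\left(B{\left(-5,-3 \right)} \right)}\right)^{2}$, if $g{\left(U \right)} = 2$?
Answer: $324$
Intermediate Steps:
$\left(4^{2} + g{\left(B{\left(-5,-3 \right)} \right)}\right)^{2} = \left(4^{2} + 2\right)^{2} = \left(16 + 2\right)^{2} = 18^{2} = 324$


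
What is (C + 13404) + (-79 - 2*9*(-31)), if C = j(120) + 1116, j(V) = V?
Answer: 15119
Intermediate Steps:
C = 1236 (C = 120 + 1116 = 1236)
(C + 13404) + (-79 - 2*9*(-31)) = (1236 + 13404) + (-79 - 2*9*(-31)) = 14640 + (-79 - 18*(-31)) = 14640 + (-79 + 558) = 14640 + 479 = 15119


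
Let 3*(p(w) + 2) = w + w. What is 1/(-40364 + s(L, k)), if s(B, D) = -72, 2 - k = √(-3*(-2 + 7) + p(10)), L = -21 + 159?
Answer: -1/40436 ≈ -2.4730e-5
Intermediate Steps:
L = 138
p(w) = -2 + 2*w/3 (p(w) = -2 + (w + w)/3 = -2 + (2*w)/3 = -2 + 2*w/3)
k = 2 - I*√93/3 (k = 2 - √(-3*(-2 + 7) + (-2 + (⅔)*10)) = 2 - √(-3*5 + (-2 + 20/3)) = 2 - √(-15 + 14/3) = 2 - √(-31/3) = 2 - I*√93/3 ≈ 2.0 - 3.2146*I)
1/(-40364 + s(L, k)) = 1/(-40364 - 72) = 1/(-40436) = -1/40436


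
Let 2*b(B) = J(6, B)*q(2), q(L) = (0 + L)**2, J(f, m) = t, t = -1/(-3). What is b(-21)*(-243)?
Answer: -162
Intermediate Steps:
t = 1/3 (t = -1*(-1/3) = 1/3 ≈ 0.33333)
J(f, m) = 1/3
q(L) = L**2
b(B) = 2/3 (b(B) = ((1/3)*2**2)/2 = ((1/3)*4)/2 = (1/2)*(4/3) = 2/3)
b(-21)*(-243) = (2/3)*(-243) = -162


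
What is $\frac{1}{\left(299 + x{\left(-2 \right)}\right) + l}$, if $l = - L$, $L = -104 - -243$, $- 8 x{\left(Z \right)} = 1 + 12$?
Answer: $\frac{8}{1267} \approx 0.0063141$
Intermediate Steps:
$x{\left(Z \right)} = - \frac{13}{8}$ ($x{\left(Z \right)} = - \frac{1 + 12}{8} = \left(- \frac{1}{8}\right) 13 = - \frac{13}{8}$)
$L = 139$ ($L = -104 + 243 = 139$)
$l = -139$ ($l = \left(-1\right) 139 = -139$)
$\frac{1}{\left(299 + x{\left(-2 \right)}\right) + l} = \frac{1}{\left(299 - \frac{13}{8}\right) - 139} = \frac{1}{\frac{2379}{8} - 139} = \frac{1}{\frac{1267}{8}} = \frac{8}{1267}$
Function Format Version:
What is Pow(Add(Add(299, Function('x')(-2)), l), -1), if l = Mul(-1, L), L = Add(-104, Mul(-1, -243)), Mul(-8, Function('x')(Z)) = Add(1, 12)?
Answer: Rational(8, 1267) ≈ 0.0063141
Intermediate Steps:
Function('x')(Z) = Rational(-13, 8) (Function('x')(Z) = Mul(Rational(-1, 8), Add(1, 12)) = Mul(Rational(-1, 8), 13) = Rational(-13, 8))
L = 139 (L = Add(-104, 243) = 139)
l = -139 (l = Mul(-1, 139) = -139)
Pow(Add(Add(299, Function('x')(-2)), l), -1) = Pow(Add(Add(299, Rational(-13, 8)), -139), -1) = Pow(Add(Rational(2379, 8), -139), -1) = Pow(Rational(1267, 8), -1) = Rational(8, 1267)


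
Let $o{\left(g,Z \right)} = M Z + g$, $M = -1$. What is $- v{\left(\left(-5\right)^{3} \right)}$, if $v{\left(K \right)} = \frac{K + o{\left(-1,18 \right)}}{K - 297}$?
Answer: $- \frac{72}{211} \approx -0.34123$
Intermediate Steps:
$o{\left(g,Z \right)} = g - Z$ ($o{\left(g,Z \right)} = - Z + g = g - Z$)
$v{\left(K \right)} = \frac{-19 + K}{-297 + K}$ ($v{\left(K \right)} = \frac{K - 19}{K - 297} = \frac{K - 19}{-297 + K} = \frac{-19 + K}{-297 + K}$)
$- v{\left(\left(-5\right)^{3} \right)} = - \frac{-19 + \left(-5\right)^{3}}{-297 + \left(-5\right)^{3}} = - \frac{-19 - 125}{-297 - 125} = - \frac{-144}{-422} = - \frac{\left(-1\right) \left(-144\right)}{422} = \left(-1\right) \frac{72}{211} = - \frac{72}{211}$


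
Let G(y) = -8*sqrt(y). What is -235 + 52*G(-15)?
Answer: -235 - 416*I*sqrt(15) ≈ -235.0 - 1611.2*I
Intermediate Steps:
-235 + 52*G(-15) = -235 + 52*(-8*I*sqrt(15)) = -235 - 416*I*sqrt(15)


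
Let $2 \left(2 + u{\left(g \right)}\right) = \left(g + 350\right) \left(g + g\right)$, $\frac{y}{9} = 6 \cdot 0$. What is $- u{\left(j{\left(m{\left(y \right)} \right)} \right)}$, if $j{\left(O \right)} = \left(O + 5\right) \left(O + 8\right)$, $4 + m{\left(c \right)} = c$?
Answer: $-1414$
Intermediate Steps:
$y = 0$ ($y = 9 \cdot 6 \cdot 0 = 9 \cdot 0 = 0$)
$m{\left(c \right)} = -4 + c$
$j{\left(O \right)} = \left(5 + O\right) \left(8 + O\right)$
$u{\left(g \right)} = -2 + g \left(350 + g\right)$ ($u{\left(g \right)} = -2 + \frac{\left(g + 350\right) \left(g + g\right)}{2} = -2 + \frac{\left(350 + g\right) 2 g}{2} = -2 + \frac{2 g \left(350 + g\right)}{2} = -2 + g \left(350 + g\right)$)
$- u{\left(j{\left(m{\left(y \right)} \right)} \right)} = - (-2 + \left(40 + \left(-4 + 0\right)^{2} + 13 \left(-4 + 0\right)\right)^{2} + 350 \left(40 + \left(-4 + 0\right)^{2} + 13 \left(-4 + 0\right)\right)) = - (-2 + \left(40 + \left(-4\right)^{2} + 13 \left(-4\right)\right)^{2} + 350 \left(40 + \left(-4\right)^{2} + 13 \left(-4\right)\right)) = - (-2 + \left(40 + 16 - 52\right)^{2} + 350 \left(40 + 16 - 52\right)) = - (-2 + 4^{2} + 350 \cdot 4) = - (-2 + 16 + 1400) = \left(-1\right) 1414 = -1414$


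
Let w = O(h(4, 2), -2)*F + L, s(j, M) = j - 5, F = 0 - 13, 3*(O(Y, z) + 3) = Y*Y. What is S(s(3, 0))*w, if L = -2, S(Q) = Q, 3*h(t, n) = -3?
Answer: -196/3 ≈ -65.333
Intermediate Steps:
h(t, n) = -1 (h(t, n) = (1/3)*(-3) = -1)
O(Y, z) = -3 + Y**2/3 (O(Y, z) = -3 + (Y*Y)/3 = -3 + Y**2/3)
F = -13
s(j, M) = -5 + j
w = 98/3 (w = (-3 + (1/3)*(-1)**2)*(-13) - 2 = (-3 + (1/3)*1)*(-13) - 2 = (-3 + 1/3)*(-13) - 2 = -8/3*(-13) - 2 = 104/3 - 2 = 98/3 ≈ 32.667)
S(s(3, 0))*w = (-5 + 3)*(98/3) = -2*98/3 = -196/3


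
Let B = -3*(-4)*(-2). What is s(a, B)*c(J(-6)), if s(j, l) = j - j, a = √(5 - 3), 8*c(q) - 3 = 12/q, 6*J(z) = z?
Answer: 0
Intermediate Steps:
J(z) = z/6
c(q) = 3/8 + 3/(2*q) (c(q) = 3/8 + (12/q)/8 = 3/8 + 3/(2*q))
a = √2 ≈ 1.4142
B = -24 (B = 12*(-2) = -24)
s(j, l) = 0
s(a, B)*c(J(-6)) = 0*(3*(4 + (⅙)*(-6))/(8*(((⅙)*(-6))))) = 0*((3/8)*(4 - 1)/(-1)) = 0*((3/8)*(-1)*3) = 0*(-9/8) = 0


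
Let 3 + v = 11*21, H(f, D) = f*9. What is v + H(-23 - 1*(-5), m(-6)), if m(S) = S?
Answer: 66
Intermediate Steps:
H(f, D) = 9*f
v = 228 (v = -3 + 11*21 = -3 + 231 = 228)
v + H(-23 - 1*(-5), m(-6)) = 228 + 9*(-23 - 1*(-5)) = 228 + 9*(-23 + 5) = 228 + 9*(-18) = 228 - 162 = 66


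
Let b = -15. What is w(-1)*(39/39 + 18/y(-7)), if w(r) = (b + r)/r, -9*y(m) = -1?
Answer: 2608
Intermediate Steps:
y(m) = 1/9 (y(m) = -1/9*(-1) = 1/9)
w(r) = (-15 + r)/r
w(-1)*(39/39 + 18/y(-7)) = ((-15 - 1)/(-1))*(39/39 + 18/(1/9)) = (-1*(-16))*(39*(1/39) + 18*9) = 16*(1 + 162) = 16*163 = 2608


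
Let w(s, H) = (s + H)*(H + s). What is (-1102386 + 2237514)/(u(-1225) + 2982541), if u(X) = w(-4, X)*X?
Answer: -94594/153942307 ≈ -0.00061448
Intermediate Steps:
w(s, H) = (H + s)² (w(s, H) = (H + s)*(H + s) = (H + s)²)
u(X) = X*(-4 + X)² (u(X) = (X - 4)²*X = (-4 + X)²*X = X*(-4 + X)²)
(-1102386 + 2237514)/(u(-1225) + 2982541) = (-1102386 + 2237514)/(-1225*(-4 - 1225)² + 2982541) = 1135128/(-1225*(-1229)² + 2982541) = 1135128/(-1225*1510441 + 2982541) = 1135128/(-1850290225 + 2982541) = 1135128/(-1847307684) = 1135128*(-1/1847307684) = -94594/153942307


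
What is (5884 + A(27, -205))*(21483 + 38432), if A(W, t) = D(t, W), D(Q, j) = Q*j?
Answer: 20910335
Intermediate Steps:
A(W, t) = W*t (A(W, t) = t*W = W*t)
(5884 + A(27, -205))*(21483 + 38432) = (5884 + 27*(-205))*(21483 + 38432) = (5884 - 5535)*59915 = 349*59915 = 20910335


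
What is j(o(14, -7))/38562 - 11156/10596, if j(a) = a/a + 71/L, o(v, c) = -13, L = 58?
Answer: -2079174841/1974914268 ≈ -1.0528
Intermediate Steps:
j(a) = 129/58 (j(a) = a/a + 71/58 = 1 + 71*(1/58) = 1 + 71/58 = 129/58)
j(o(14, -7))/38562 - 11156/10596 = (129/58)/38562 - 11156/10596 = (129/58)*(1/38562) - 11156*1/10596 = 43/745532 - 2789/2649 = -2079174841/1974914268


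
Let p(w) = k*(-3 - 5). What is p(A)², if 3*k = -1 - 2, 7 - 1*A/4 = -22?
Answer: 64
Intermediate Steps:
A = 116 (A = 28 - 4*(-22) = 28 + 88 = 116)
k = -1 (k = (-1 - 2)/3 = (⅓)*(-3) = -1)
p(w) = 8 (p(w) = -(-3 - 5) = -1*(-8) = 8)
p(A)² = 8² = 64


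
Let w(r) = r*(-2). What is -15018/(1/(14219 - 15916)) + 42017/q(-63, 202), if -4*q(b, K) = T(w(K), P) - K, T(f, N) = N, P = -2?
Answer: 1299804863/51 ≈ 2.5486e+7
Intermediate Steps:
w(r) = -2*r
q(b, K) = ½ + K/4 (q(b, K) = -(-2 - K)/4 = ½ + K/4)
-15018/(1/(14219 - 15916)) + 42017/q(-63, 202) = -15018/(1/(14219 - 15916)) + 42017/(½ + (¼)*202) = -15018/(1/(-1697)) + 42017/(½ + 101/2) = -15018/(-1/1697) + 42017/51 = -15018*(-1697) + 42017*(1/51) = 25485546 + 42017/51 = 1299804863/51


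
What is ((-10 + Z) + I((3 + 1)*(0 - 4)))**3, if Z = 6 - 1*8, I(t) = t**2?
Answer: 14526784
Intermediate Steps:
Z = -2 (Z = 6 - 8 = -2)
((-10 + Z) + I((3 + 1)*(0 - 4)))**3 = ((-10 - 2) + ((3 + 1)*(0 - 4))**2)**3 = (-12 + (4*(-4))**2)**3 = (-12 + (-16)**2)**3 = (-12 + 256)**3 = 244**3 = 14526784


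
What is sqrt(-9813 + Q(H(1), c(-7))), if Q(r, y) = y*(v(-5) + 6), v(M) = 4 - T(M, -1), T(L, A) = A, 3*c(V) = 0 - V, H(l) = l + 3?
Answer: I*sqrt(88086)/3 ≈ 98.931*I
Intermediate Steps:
H(l) = 3 + l
c(V) = -V/3 (c(V) = (0 - V)/3 = (-V)/3 = -V/3)
v(M) = 5 (v(M) = 4 - 1*(-1) = 4 + 1 = 5)
Q(r, y) = 11*y (Q(r, y) = y*(5 + 6) = y*11 = 11*y)
sqrt(-9813 + Q(H(1), c(-7))) = sqrt(-9813 + 11*(-1/3*(-7))) = sqrt(-9813 + 11*(7/3)) = sqrt(-9813 + 77/3) = sqrt(-29362/3) = I*sqrt(88086)/3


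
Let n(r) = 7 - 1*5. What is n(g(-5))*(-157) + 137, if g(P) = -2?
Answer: -177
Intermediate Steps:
n(r) = 2 (n(r) = 7 - 5 = 2)
n(g(-5))*(-157) + 137 = 2*(-157) + 137 = -314 + 137 = -177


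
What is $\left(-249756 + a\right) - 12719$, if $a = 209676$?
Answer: $-52799$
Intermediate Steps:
$\left(-249756 + a\right) - 12719 = \left(-249756 + 209676\right) - 12719 = -40080 - 12719 = -52799$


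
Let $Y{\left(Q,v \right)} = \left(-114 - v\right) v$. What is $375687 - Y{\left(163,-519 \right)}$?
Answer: $585882$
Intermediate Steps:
$Y{\left(Q,v \right)} = v \left(-114 - v\right)$
$375687 - Y{\left(163,-519 \right)} = 375687 - \left(-1\right) \left(-519\right) \left(114 - 519\right) = 375687 - \left(-1\right) \left(-519\right) \left(-405\right) = 375687 - -210195 = 375687 + 210195 = 585882$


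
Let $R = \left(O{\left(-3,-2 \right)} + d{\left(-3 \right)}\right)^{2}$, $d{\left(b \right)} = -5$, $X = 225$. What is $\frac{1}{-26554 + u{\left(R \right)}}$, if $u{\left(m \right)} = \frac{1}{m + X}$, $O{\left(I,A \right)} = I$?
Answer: $- \frac{289}{7674105} \approx -3.7659 \cdot 10^{-5}$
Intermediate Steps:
$R = 64$ ($R = \left(-3 - 5\right)^{2} = \left(-8\right)^{2} = 64$)
$u{\left(m \right)} = \frac{1}{225 + m}$ ($u{\left(m \right)} = \frac{1}{m + 225} = \frac{1}{225 + m}$)
$\frac{1}{-26554 + u{\left(R \right)}} = \frac{1}{-26554 + \frac{1}{225 + 64}} = \frac{1}{-26554 + \frac{1}{289}} = \frac{1}{- \frac{7674105}{289}} = - \frac{289}{7674105}$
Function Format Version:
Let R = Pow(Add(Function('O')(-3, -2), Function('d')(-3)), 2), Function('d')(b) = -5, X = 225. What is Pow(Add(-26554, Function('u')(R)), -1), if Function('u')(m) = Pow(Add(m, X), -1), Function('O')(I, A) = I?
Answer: Rational(-289, 7674105) ≈ -3.7659e-5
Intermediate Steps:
R = 64 (R = Pow(Add(-3, -5), 2) = Pow(-8, 2) = 64)
Function('u')(m) = Pow(Add(225, m), -1) (Function('u')(m) = Pow(Add(m, 225), -1) = Pow(Add(225, m), -1))
Pow(Add(-26554, Function('u')(R)), -1) = Pow(Add(-26554, Pow(Add(225, 64), -1)), -1) = Pow(Add(-26554, Pow(289, -1)), -1) = Pow(Add(-26554, Rational(1, 289)), -1) = Pow(Rational(-7674105, 289), -1) = Rational(-289, 7674105)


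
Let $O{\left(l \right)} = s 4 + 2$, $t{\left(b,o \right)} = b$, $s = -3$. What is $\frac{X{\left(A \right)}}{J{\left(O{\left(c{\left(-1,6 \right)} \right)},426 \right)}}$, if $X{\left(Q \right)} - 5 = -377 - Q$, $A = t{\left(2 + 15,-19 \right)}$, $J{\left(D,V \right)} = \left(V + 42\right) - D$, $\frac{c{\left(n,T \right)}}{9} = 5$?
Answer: $- \frac{389}{478} \approx -0.81381$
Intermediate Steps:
$c{\left(n,T \right)} = 45$ ($c{\left(n,T \right)} = 9 \cdot 5 = 45$)
$O{\left(l \right)} = -10$ ($O{\left(l \right)} = \left(-3\right) 4 + 2 = -12 + 2 = -10$)
$J{\left(D,V \right)} = 42 + V - D$ ($J{\left(D,V \right)} = \left(42 + V\right) - D = 42 + V - D$)
$A = 17$ ($A = 2 + 15 = 17$)
$X{\left(Q \right)} = -372 - Q$ ($X{\left(Q \right)} = 5 - \left(377 + Q\right) = -372 - Q$)
$\frac{X{\left(A \right)}}{J{\left(O{\left(c{\left(-1,6 \right)} \right)},426 \right)}} = \frac{-372 - 17}{42 + 426 - -10} = \frac{-372 - 17}{42 + 426 + 10} = - \frac{389}{478}$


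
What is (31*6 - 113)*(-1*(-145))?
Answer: 10585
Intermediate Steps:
(31*6 - 113)*(-1*(-145)) = (186 - 113)*145 = 73*145 = 10585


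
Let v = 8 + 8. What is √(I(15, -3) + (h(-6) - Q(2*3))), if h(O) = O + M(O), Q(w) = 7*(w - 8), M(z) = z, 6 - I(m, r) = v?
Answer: 2*I*√2 ≈ 2.8284*I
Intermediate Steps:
v = 16
I(m, r) = -10 (I(m, r) = 6 - 1*16 = 6 - 16 = -10)
Q(w) = -56 + 7*w (Q(w) = 7*(-8 + w) = -56 + 7*w)
h(O) = 2*O (h(O) = O + O = 2*O)
√(I(15, -3) + (h(-6) - Q(2*3))) = √(-10 + (2*(-6) - (-56 + 7*(2*3)))) = √(-10 + (-12 - (-56 + 7*6))) = √(-10 + (-12 - (-56 + 42))) = √(-10 + (-12 - 1*(-14))) = √(-10 + (-12 + 14)) = √(-10 + 2) = √(-8) = 2*I*√2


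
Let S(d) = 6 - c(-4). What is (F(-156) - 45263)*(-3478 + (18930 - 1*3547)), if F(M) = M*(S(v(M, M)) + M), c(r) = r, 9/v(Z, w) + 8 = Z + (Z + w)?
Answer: -267707735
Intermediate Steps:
v(Z, w) = 9/(-8 + w + 2*Z) (v(Z, w) = 9/(-8 + (Z + (Z + w))) = 9/(-8 + (w + 2*Z)) = 9/(-8 + w + 2*Z))
S(d) = 10 (S(d) = 6 - 1*(-4) = 6 + 4 = 10)
F(M) = M*(10 + M)
(F(-156) - 45263)*(-3478 + (18930 - 1*3547)) = (-156*(10 - 156) - 45263)*(-3478 + (18930 - 1*3547)) = (-156*(-146) - 45263)*(-3478 + (18930 - 3547)) = (22776 - 45263)*(-3478 + 15383) = -22487*11905 = -267707735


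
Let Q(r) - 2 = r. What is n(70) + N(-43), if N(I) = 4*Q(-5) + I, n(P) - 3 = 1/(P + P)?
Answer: -7279/140 ≈ -51.993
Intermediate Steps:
n(P) = 3 + 1/(2*P) (n(P) = 3 + 1/(P + P) = 3 + 1/(2*P))
Q(r) = 2 + r
N(I) = -12 + I (N(I) = 4*(2 - 5) + I = 4*(-3) + I = -12 + I)
n(70) + N(-43) = (3 + (½)/70) + (-12 - 43) = (3 + (½)*(1/70)) - 55 = (3 + 1/140) - 55 = 421/140 - 55 = -7279/140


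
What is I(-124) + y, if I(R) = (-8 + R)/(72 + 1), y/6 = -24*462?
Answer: -4856676/73 ≈ -66530.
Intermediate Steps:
y = -66528 (y = 6*(-24*462) = 6*(-11088) = -66528)
I(R) = -8/73 + R/73 (I(R) = (-8 + R)/73 = (-8 + R)*(1/73) = -8/73 + R/73)
I(-124) + y = (-8/73 + (1/73)*(-124)) - 66528 = (-8/73 - 124/73) - 66528 = -132/73 - 66528 = -4856676/73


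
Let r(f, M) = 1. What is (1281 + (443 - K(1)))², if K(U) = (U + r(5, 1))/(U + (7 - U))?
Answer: 145588356/49 ≈ 2.9712e+6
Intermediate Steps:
K(U) = ⅐ + U/7 (K(U) = (U + 1)/(U + (7 - U)) = (1 + U)/7 = (1 + U)*(⅐) = ⅐ + U/7)
(1281 + (443 - K(1)))² = (1281 + (443 - (⅐ + (⅐)*1)))² = (1281 + (443 - (⅐ + ⅐)))² = (1281 + (443 - 1*2/7))² = (1281 + (443 - 2/7))² = (1281 + 3099/7)² = (12066/7)² = 145588356/49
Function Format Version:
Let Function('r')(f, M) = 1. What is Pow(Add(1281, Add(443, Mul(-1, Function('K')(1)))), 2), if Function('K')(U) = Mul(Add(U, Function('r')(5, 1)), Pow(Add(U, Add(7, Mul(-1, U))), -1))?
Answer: Rational(145588356, 49) ≈ 2.9712e+6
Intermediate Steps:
Function('K')(U) = Add(Rational(1, 7), Mul(Rational(1, 7), U)) (Function('K')(U) = Mul(Add(U, 1), Pow(Add(U, Add(7, Mul(-1, U))), -1)) = Mul(Add(1, U), Pow(7, -1)) = Mul(Add(1, U), Rational(1, 7)) = Add(Rational(1, 7), Mul(Rational(1, 7), U)))
Pow(Add(1281, Add(443, Mul(-1, Function('K')(1)))), 2) = Pow(Add(1281, Add(443, Mul(-1, Add(Rational(1, 7), Mul(Rational(1, 7), 1))))), 2) = Pow(Add(1281, Add(443, Mul(-1, Add(Rational(1, 7), Rational(1, 7))))), 2) = Pow(Add(1281, Add(443, Mul(-1, Rational(2, 7)))), 2) = Pow(Add(1281, Add(443, Rational(-2, 7))), 2) = Pow(Add(1281, Rational(3099, 7)), 2) = Pow(Rational(12066, 7), 2) = Rational(145588356, 49)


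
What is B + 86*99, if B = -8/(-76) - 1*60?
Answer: 160628/19 ≈ 8454.1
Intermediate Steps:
B = -1138/19 (B = -8*(-1/76) - 60 = 2/19 - 60 = -1138/19 ≈ -59.895)
B + 86*99 = -1138/19 + 86*99 = -1138/19 + 8514 = 160628/19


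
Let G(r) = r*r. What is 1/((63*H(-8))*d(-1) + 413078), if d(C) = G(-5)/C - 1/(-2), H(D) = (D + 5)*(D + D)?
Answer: 1/338990 ≈ 2.9499e-6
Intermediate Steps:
G(r) = r²
H(D) = 2*D*(5 + D) (H(D) = (5 + D)*(2*D) = 2*D*(5 + D))
d(C) = ½ + 25/C (d(C) = (-5)²/C - 1/(-2) = 25/C - 1*(-½) = 25/C + ½ = ½ + 25/C)
1/((63*H(-8))*d(-1) + 413078) = 1/((63*(2*(-8)*(5 - 8)))*((½)*(50 - 1)/(-1)) + 413078) = 1/((63*(2*(-8)*(-3)))*((½)*(-1)*49) + 413078) = 1/((63*48)*(-49/2) + 413078) = 1/(3024*(-49/2) + 413078) = 1/(-74088 + 413078) = 1/338990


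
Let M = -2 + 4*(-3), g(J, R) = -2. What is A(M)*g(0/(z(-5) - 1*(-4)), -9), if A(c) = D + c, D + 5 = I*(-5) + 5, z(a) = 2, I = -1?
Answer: 18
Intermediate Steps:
M = -14 (M = -2 - 12 = -14)
D = 5 (D = -5 + (-1*(-5) + 5) = -5 + (5 + 5) = -5 + 10 = 5)
A(c) = 5 + c
A(M)*g(0/(z(-5) - 1*(-4)), -9) = (5 - 14)*(-2) = -9*(-2) = 18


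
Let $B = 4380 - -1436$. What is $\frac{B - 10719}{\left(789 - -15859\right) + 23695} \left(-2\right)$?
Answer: $\frac{9806}{40343} \approx 0.24307$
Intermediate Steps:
$B = 5816$ ($B = 4380 + 1436 = 5816$)
$\frac{B - 10719}{\left(789 - -15859\right) + 23695} \left(-2\right) = \frac{5816 - 10719}{\left(789 - -15859\right) + 23695} \left(-2\right) = - \frac{4903}{\left(789 + 15859\right) + 23695} \left(-2\right) = - \frac{4903}{16648 + 23695} \left(-2\right) = - \frac{4903}{40343} \left(-2\right) = \left(-4903\right) \frac{1}{40343} \left(-2\right) = \left(- \frac{4903}{40343}\right) \left(-2\right) = \frac{9806}{40343}$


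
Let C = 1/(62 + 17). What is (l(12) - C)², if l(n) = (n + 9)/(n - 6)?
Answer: 303601/24964 ≈ 12.162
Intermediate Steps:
l(n) = (9 + n)/(-6 + n)
C = 1/79 ≈ 0.012658
(l(12) - C)² = ((9 + 12)/(-6 + 12) - 1*1/79)² = (21/6 - 1/79)² = ((⅙)*21 - 1/79)² = (7/2 - 1/79)² = (551/158)² = 303601/24964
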